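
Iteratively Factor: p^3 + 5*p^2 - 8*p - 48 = (p + 4)*(p^2 + p - 12) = (p - 3)*(p + 4)*(p + 4)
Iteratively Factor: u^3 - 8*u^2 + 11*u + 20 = (u + 1)*(u^2 - 9*u + 20) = (u - 5)*(u + 1)*(u - 4)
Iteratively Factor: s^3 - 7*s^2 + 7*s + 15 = (s - 3)*(s^2 - 4*s - 5) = (s - 5)*(s - 3)*(s + 1)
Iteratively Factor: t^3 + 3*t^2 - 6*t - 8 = (t + 1)*(t^2 + 2*t - 8) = (t + 1)*(t + 4)*(t - 2)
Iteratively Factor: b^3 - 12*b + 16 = (b - 2)*(b^2 + 2*b - 8) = (b - 2)^2*(b + 4)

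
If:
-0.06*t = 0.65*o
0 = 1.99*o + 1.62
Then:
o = -0.81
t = 8.82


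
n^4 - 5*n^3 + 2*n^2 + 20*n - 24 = (n - 3)*(n - 2)^2*(n + 2)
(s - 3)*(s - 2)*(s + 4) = s^3 - s^2 - 14*s + 24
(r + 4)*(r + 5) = r^2 + 9*r + 20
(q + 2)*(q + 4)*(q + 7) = q^3 + 13*q^2 + 50*q + 56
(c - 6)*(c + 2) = c^2 - 4*c - 12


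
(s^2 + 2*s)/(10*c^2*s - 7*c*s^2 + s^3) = (s + 2)/(10*c^2 - 7*c*s + s^2)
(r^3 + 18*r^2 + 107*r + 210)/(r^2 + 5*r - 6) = (r^2 + 12*r + 35)/(r - 1)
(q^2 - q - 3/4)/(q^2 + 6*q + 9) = (q^2 - q - 3/4)/(q^2 + 6*q + 9)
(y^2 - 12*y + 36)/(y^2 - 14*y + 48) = (y - 6)/(y - 8)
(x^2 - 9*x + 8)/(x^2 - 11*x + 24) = (x - 1)/(x - 3)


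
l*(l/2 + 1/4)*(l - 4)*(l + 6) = l^4/2 + 5*l^3/4 - 23*l^2/2 - 6*l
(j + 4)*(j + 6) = j^2 + 10*j + 24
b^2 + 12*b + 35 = (b + 5)*(b + 7)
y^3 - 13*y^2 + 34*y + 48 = (y - 8)*(y - 6)*(y + 1)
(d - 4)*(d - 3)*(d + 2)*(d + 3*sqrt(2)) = d^4 - 5*d^3 + 3*sqrt(2)*d^3 - 15*sqrt(2)*d^2 - 2*d^2 - 6*sqrt(2)*d + 24*d + 72*sqrt(2)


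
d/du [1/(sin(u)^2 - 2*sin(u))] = 2*(1 - sin(u))*cos(u)/((sin(u) - 2)^2*sin(u)^2)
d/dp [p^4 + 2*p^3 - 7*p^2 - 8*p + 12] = 4*p^3 + 6*p^2 - 14*p - 8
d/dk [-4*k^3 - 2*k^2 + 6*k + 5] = -12*k^2 - 4*k + 6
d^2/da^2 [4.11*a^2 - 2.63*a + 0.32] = 8.22000000000000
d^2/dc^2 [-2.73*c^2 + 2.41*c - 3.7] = -5.46000000000000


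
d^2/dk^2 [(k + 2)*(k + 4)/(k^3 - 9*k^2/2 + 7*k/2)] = 4*(4*k^6 + 72*k^5 - 174*k^4 - 687*k^3 + 2280*k^2 - 1512*k + 392)/(k^3*(8*k^6 - 108*k^5 + 570*k^4 - 1485*k^3 + 1995*k^2 - 1323*k + 343))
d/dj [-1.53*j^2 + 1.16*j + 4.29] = 1.16 - 3.06*j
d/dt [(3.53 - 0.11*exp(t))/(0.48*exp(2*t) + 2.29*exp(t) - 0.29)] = (0.0528*exp(2*t) - 3.3888*exp(t) - 8.0518)*exp(t)/(0.2304*exp(4*t) + 2.1984*exp(3*t) + 4.9657*exp(2*t) - 1.3282*exp(t) + 0.0841)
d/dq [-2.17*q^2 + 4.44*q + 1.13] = 4.44 - 4.34*q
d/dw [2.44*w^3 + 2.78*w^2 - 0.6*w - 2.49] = 7.32*w^2 + 5.56*w - 0.6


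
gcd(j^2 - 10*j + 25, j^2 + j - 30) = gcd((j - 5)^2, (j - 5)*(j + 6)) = j - 5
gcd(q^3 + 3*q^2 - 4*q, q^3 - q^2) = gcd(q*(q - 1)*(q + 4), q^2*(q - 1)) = q^2 - q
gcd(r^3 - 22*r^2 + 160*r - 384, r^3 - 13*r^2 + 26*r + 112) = r - 8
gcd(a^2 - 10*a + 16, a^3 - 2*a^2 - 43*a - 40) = a - 8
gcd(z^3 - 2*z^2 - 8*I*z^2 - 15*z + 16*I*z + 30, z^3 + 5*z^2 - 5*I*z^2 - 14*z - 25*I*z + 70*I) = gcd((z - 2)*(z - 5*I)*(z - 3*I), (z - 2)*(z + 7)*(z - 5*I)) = z^2 + z*(-2 - 5*I) + 10*I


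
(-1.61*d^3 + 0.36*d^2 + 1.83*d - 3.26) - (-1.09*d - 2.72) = -1.61*d^3 + 0.36*d^2 + 2.92*d - 0.54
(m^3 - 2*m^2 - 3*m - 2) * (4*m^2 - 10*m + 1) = 4*m^5 - 18*m^4 + 9*m^3 + 20*m^2 + 17*m - 2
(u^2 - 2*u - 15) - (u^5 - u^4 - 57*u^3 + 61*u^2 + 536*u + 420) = -u^5 + u^4 + 57*u^3 - 60*u^2 - 538*u - 435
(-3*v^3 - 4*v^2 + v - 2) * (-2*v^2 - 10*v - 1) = 6*v^5 + 38*v^4 + 41*v^3 - 2*v^2 + 19*v + 2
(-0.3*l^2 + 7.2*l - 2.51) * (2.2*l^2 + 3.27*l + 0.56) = -0.66*l^4 + 14.859*l^3 + 17.854*l^2 - 4.1757*l - 1.4056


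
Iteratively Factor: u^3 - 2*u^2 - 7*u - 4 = (u + 1)*(u^2 - 3*u - 4) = (u - 4)*(u + 1)*(u + 1)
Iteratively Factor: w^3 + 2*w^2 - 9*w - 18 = (w + 2)*(w^2 - 9) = (w + 2)*(w + 3)*(w - 3)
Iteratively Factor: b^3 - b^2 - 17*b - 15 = (b + 1)*(b^2 - 2*b - 15) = (b - 5)*(b + 1)*(b + 3)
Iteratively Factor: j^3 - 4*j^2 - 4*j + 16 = (j - 2)*(j^2 - 2*j - 8) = (j - 2)*(j + 2)*(j - 4)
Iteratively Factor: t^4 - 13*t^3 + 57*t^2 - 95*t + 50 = (t - 1)*(t^3 - 12*t^2 + 45*t - 50) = (t - 2)*(t - 1)*(t^2 - 10*t + 25) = (t - 5)*(t - 2)*(t - 1)*(t - 5)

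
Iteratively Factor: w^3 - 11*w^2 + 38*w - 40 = (w - 2)*(w^2 - 9*w + 20) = (w - 5)*(w - 2)*(w - 4)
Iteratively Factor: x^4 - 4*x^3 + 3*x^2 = (x)*(x^3 - 4*x^2 + 3*x) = x^2*(x^2 - 4*x + 3) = x^2*(x - 1)*(x - 3)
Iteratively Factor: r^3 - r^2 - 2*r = (r - 2)*(r^2 + r) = (r - 2)*(r + 1)*(r)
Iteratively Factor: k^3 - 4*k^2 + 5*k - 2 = (k - 1)*(k^2 - 3*k + 2) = (k - 2)*(k - 1)*(k - 1)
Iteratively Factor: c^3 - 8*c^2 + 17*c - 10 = (c - 1)*(c^2 - 7*c + 10) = (c - 5)*(c - 1)*(c - 2)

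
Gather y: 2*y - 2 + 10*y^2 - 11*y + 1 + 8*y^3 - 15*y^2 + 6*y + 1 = 8*y^3 - 5*y^2 - 3*y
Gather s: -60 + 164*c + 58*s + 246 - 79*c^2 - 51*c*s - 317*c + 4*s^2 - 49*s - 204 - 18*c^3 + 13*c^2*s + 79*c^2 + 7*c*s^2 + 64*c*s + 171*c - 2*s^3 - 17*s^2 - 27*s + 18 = -18*c^3 + 18*c - 2*s^3 + s^2*(7*c - 13) + s*(13*c^2 + 13*c - 18)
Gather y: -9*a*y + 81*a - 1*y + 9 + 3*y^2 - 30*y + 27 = 81*a + 3*y^2 + y*(-9*a - 31) + 36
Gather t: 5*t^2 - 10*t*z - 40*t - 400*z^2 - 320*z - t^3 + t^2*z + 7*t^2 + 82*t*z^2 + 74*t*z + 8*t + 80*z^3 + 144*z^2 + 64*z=-t^3 + t^2*(z + 12) + t*(82*z^2 + 64*z - 32) + 80*z^3 - 256*z^2 - 256*z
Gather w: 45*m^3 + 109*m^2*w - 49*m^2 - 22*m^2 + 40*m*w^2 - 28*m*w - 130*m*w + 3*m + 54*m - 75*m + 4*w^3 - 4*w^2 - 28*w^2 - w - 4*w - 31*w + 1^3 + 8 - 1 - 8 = 45*m^3 - 71*m^2 - 18*m + 4*w^3 + w^2*(40*m - 32) + w*(109*m^2 - 158*m - 36)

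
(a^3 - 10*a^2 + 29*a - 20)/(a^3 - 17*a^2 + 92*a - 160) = (a - 1)/(a - 8)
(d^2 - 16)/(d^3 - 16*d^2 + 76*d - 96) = (d^2 - 16)/(d^3 - 16*d^2 + 76*d - 96)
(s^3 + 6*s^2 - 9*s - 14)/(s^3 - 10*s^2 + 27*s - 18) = (s^3 + 6*s^2 - 9*s - 14)/(s^3 - 10*s^2 + 27*s - 18)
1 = 1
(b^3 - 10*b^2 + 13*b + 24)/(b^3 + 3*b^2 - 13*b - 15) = (b - 8)/(b + 5)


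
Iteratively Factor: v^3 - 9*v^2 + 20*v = (v - 4)*(v^2 - 5*v) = v*(v - 4)*(v - 5)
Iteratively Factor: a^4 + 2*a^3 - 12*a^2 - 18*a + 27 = (a + 3)*(a^3 - a^2 - 9*a + 9) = (a - 1)*(a + 3)*(a^2 - 9) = (a - 3)*(a - 1)*(a + 3)*(a + 3)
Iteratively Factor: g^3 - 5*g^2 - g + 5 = (g + 1)*(g^2 - 6*g + 5) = (g - 5)*(g + 1)*(g - 1)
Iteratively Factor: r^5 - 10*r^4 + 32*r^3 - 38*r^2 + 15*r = (r - 1)*(r^4 - 9*r^3 + 23*r^2 - 15*r) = (r - 3)*(r - 1)*(r^3 - 6*r^2 + 5*r) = r*(r - 3)*(r - 1)*(r^2 - 6*r + 5) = r*(r - 5)*(r - 3)*(r - 1)*(r - 1)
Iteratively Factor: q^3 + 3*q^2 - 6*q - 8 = (q + 1)*(q^2 + 2*q - 8) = (q + 1)*(q + 4)*(q - 2)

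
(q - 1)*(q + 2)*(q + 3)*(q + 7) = q^4 + 11*q^3 + 29*q^2 + q - 42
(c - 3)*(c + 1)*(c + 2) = c^3 - 7*c - 6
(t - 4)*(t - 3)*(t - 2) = t^3 - 9*t^2 + 26*t - 24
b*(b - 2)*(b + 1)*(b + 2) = b^4 + b^3 - 4*b^2 - 4*b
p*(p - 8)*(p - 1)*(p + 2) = p^4 - 7*p^3 - 10*p^2 + 16*p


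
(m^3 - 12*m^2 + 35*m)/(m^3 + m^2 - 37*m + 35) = m*(m - 7)/(m^2 + 6*m - 7)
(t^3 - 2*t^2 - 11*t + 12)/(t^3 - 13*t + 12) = (t^2 - t - 12)/(t^2 + t - 12)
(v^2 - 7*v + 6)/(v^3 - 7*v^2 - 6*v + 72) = (v - 1)/(v^2 - v - 12)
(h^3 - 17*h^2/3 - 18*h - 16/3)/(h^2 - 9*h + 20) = (3*h^3 - 17*h^2 - 54*h - 16)/(3*(h^2 - 9*h + 20))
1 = 1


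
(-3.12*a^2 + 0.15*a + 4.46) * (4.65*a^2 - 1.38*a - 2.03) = -14.508*a^4 + 5.0031*a^3 + 26.8656*a^2 - 6.4593*a - 9.0538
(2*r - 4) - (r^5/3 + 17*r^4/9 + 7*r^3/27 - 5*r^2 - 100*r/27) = -r^5/3 - 17*r^4/9 - 7*r^3/27 + 5*r^2 + 154*r/27 - 4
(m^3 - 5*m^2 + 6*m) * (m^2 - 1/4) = m^5 - 5*m^4 + 23*m^3/4 + 5*m^2/4 - 3*m/2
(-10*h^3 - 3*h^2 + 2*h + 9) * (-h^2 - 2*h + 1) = 10*h^5 + 23*h^4 - 6*h^3 - 16*h^2 - 16*h + 9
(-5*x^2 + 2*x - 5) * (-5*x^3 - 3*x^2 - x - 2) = 25*x^5 + 5*x^4 + 24*x^3 + 23*x^2 + x + 10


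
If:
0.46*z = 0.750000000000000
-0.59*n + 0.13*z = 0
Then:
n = 0.36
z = 1.63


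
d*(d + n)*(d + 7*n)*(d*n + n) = d^4*n + 8*d^3*n^2 + d^3*n + 7*d^2*n^3 + 8*d^2*n^2 + 7*d*n^3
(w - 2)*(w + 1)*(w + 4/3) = w^3 + w^2/3 - 10*w/3 - 8/3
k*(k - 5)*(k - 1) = k^3 - 6*k^2 + 5*k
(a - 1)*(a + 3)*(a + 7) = a^3 + 9*a^2 + 11*a - 21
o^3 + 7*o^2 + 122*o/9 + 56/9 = (o + 2/3)*(o + 7/3)*(o + 4)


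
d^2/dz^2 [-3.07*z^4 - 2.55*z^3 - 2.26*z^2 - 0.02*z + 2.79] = -36.84*z^2 - 15.3*z - 4.52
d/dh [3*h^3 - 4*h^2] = h*(9*h - 8)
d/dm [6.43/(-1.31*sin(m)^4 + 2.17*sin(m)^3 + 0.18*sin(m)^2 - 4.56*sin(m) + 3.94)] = (33.6932*sin(m)^3 - 41.8593*sin(m)^2 - 2.3148*sin(m) + 29.3208)*cos(m)/(-1.31*sin(m)^4 + 2.17*sin(m)^3 + 0.18*sin(m)^2 - 4.56*sin(m) + 3.94)^2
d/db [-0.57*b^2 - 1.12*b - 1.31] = -1.14*b - 1.12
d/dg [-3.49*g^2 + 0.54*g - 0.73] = 0.54 - 6.98*g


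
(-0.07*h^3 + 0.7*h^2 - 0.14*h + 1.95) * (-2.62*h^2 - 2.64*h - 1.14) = 0.1834*h^5 - 1.6492*h^4 - 1.4014*h^3 - 5.5374*h^2 - 4.9884*h - 2.223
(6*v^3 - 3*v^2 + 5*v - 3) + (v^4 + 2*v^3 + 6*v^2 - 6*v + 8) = v^4 + 8*v^3 + 3*v^2 - v + 5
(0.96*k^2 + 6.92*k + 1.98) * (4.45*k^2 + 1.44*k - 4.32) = 4.272*k^4 + 32.1764*k^3 + 14.6286*k^2 - 27.0432*k - 8.5536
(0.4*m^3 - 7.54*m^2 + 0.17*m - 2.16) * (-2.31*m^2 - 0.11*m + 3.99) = -0.924*m^5 + 17.3734*m^4 + 2.0327*m^3 - 25.1137*m^2 + 0.9159*m - 8.6184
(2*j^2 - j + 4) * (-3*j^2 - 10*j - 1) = -6*j^4 - 17*j^3 - 4*j^2 - 39*j - 4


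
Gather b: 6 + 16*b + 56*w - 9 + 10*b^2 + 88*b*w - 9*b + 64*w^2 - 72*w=10*b^2 + b*(88*w + 7) + 64*w^2 - 16*w - 3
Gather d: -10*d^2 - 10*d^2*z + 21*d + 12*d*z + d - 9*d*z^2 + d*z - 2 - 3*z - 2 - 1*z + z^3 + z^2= d^2*(-10*z - 10) + d*(-9*z^2 + 13*z + 22) + z^3 + z^2 - 4*z - 4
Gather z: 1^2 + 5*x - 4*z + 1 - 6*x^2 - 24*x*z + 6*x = -6*x^2 + 11*x + z*(-24*x - 4) + 2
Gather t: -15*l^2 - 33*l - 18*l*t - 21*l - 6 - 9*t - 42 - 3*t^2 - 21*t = -15*l^2 - 54*l - 3*t^2 + t*(-18*l - 30) - 48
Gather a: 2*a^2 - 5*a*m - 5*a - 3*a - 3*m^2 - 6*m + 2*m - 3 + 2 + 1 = 2*a^2 + a*(-5*m - 8) - 3*m^2 - 4*m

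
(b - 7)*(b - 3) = b^2 - 10*b + 21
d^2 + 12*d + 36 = (d + 6)^2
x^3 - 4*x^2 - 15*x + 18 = (x - 6)*(x - 1)*(x + 3)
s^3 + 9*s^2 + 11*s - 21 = (s - 1)*(s + 3)*(s + 7)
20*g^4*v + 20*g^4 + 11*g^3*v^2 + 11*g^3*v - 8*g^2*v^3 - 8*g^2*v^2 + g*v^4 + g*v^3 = (-5*g + v)*(-4*g + v)*(g + v)*(g*v + g)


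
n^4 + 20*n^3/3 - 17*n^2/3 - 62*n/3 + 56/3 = (n - 4/3)*(n - 1)*(n + 2)*(n + 7)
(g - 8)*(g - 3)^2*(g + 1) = g^4 - 13*g^3 + 43*g^2 - 15*g - 72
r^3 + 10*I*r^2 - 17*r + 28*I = (r - I)*(r + 4*I)*(r + 7*I)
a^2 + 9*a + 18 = (a + 3)*(a + 6)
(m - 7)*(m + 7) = m^2 - 49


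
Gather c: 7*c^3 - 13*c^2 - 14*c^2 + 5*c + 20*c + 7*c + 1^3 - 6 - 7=7*c^3 - 27*c^2 + 32*c - 12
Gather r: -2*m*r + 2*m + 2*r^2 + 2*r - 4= 2*m + 2*r^2 + r*(2 - 2*m) - 4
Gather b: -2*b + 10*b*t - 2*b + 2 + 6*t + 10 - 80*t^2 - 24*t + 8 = b*(10*t - 4) - 80*t^2 - 18*t + 20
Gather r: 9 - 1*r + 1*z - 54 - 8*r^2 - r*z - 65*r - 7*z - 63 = -8*r^2 + r*(-z - 66) - 6*z - 108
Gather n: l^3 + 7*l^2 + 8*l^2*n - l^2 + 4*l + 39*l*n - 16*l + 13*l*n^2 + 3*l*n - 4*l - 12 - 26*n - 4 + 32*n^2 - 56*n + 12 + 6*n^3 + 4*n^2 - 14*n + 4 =l^3 + 6*l^2 - 16*l + 6*n^3 + n^2*(13*l + 36) + n*(8*l^2 + 42*l - 96)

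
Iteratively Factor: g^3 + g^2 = (g)*(g^2 + g) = g^2*(g + 1)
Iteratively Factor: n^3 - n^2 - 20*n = (n)*(n^2 - n - 20) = n*(n - 5)*(n + 4)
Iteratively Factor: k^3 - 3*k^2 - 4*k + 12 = (k - 3)*(k^2 - 4) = (k - 3)*(k - 2)*(k + 2)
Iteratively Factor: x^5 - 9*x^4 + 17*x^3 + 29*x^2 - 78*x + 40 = (x - 1)*(x^4 - 8*x^3 + 9*x^2 + 38*x - 40) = (x - 1)*(x + 2)*(x^3 - 10*x^2 + 29*x - 20) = (x - 4)*(x - 1)*(x + 2)*(x^2 - 6*x + 5) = (x - 5)*(x - 4)*(x - 1)*(x + 2)*(x - 1)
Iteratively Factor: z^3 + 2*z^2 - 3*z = (z)*(z^2 + 2*z - 3) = z*(z - 1)*(z + 3)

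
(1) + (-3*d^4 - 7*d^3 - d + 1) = -3*d^4 - 7*d^3 - d + 2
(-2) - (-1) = -1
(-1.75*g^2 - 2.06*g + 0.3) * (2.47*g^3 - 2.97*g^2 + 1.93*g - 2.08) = -4.3225*g^5 + 0.1093*g^4 + 3.4817*g^3 - 1.2268*g^2 + 4.8638*g - 0.624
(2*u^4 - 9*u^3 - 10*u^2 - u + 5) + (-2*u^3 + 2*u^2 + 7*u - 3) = 2*u^4 - 11*u^3 - 8*u^2 + 6*u + 2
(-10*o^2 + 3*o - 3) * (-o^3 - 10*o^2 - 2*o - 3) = 10*o^5 + 97*o^4 - 7*o^3 + 54*o^2 - 3*o + 9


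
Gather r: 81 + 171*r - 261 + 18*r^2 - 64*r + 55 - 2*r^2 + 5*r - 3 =16*r^2 + 112*r - 128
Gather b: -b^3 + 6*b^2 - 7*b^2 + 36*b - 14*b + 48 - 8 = -b^3 - b^2 + 22*b + 40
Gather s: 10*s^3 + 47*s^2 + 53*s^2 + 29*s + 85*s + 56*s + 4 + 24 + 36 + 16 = 10*s^3 + 100*s^2 + 170*s + 80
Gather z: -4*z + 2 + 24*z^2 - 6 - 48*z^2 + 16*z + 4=-24*z^2 + 12*z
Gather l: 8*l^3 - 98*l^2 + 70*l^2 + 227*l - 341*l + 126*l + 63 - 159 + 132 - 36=8*l^3 - 28*l^2 + 12*l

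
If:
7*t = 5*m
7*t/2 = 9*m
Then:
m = 0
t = 0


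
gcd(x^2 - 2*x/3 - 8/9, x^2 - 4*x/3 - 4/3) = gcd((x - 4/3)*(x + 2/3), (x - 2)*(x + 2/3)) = x + 2/3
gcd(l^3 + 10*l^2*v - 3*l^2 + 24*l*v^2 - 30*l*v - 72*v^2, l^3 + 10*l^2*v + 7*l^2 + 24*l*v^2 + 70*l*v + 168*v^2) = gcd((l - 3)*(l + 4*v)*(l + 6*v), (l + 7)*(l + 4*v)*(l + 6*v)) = l^2 + 10*l*v + 24*v^2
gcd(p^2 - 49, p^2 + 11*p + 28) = p + 7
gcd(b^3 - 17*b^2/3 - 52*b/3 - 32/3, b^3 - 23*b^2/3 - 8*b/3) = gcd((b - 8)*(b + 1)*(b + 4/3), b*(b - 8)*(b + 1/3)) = b - 8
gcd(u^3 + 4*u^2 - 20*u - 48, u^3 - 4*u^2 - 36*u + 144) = u^2 + 2*u - 24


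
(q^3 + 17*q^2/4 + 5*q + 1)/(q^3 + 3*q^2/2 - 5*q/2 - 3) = (4*q^2 + 9*q + 2)/(2*(2*q^2 - q - 3))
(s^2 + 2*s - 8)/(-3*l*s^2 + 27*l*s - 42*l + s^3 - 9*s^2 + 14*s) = (s + 4)/(-3*l*s + 21*l + s^2 - 7*s)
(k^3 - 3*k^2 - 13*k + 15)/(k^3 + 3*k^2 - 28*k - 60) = (k^2 + 2*k - 3)/(k^2 + 8*k + 12)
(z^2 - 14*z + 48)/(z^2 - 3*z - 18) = (z - 8)/(z + 3)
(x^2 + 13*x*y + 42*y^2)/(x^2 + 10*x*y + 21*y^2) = (x + 6*y)/(x + 3*y)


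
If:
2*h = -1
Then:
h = -1/2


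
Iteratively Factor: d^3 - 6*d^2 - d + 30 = (d + 2)*(d^2 - 8*d + 15) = (d - 3)*(d + 2)*(d - 5)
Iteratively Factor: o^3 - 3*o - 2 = (o + 1)*(o^2 - o - 2) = (o + 1)^2*(o - 2)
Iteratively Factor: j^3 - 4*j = (j - 2)*(j^2 + 2*j) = (j - 2)*(j + 2)*(j)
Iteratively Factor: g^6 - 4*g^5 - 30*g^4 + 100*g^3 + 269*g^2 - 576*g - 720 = (g - 3)*(g^5 - g^4 - 33*g^3 + g^2 + 272*g + 240) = (g - 3)*(g + 3)*(g^4 - 4*g^3 - 21*g^2 + 64*g + 80) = (g - 5)*(g - 3)*(g + 3)*(g^3 + g^2 - 16*g - 16) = (g - 5)*(g - 3)*(g + 1)*(g + 3)*(g^2 - 16) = (g - 5)*(g - 4)*(g - 3)*(g + 1)*(g + 3)*(g + 4)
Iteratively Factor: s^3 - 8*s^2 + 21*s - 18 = (s - 3)*(s^2 - 5*s + 6) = (s - 3)*(s - 2)*(s - 3)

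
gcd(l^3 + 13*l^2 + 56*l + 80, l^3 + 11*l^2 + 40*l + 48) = l^2 + 8*l + 16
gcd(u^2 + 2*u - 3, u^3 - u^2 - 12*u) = u + 3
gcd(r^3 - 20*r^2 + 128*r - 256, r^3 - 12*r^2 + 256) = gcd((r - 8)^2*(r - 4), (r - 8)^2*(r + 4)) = r^2 - 16*r + 64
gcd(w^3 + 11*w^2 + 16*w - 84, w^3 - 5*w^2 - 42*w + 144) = w + 6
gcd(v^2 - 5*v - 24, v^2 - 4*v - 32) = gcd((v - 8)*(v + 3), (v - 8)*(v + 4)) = v - 8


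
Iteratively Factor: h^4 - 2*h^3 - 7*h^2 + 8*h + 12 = (h + 2)*(h^3 - 4*h^2 + h + 6) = (h + 1)*(h + 2)*(h^2 - 5*h + 6) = (h - 3)*(h + 1)*(h + 2)*(h - 2)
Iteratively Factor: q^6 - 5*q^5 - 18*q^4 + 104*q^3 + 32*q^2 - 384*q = (q - 4)*(q^5 - q^4 - 22*q^3 + 16*q^2 + 96*q) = q*(q - 4)*(q^4 - q^3 - 22*q^2 + 16*q + 96) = q*(q - 4)*(q + 2)*(q^3 - 3*q^2 - 16*q + 48) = q*(q - 4)*(q - 3)*(q + 2)*(q^2 - 16) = q*(q - 4)*(q - 3)*(q + 2)*(q + 4)*(q - 4)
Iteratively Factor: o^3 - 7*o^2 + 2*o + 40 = (o + 2)*(o^2 - 9*o + 20) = (o - 4)*(o + 2)*(o - 5)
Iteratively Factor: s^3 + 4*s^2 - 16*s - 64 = (s + 4)*(s^2 - 16) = (s + 4)^2*(s - 4)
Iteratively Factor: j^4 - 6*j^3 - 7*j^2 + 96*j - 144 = (j - 3)*(j^3 - 3*j^2 - 16*j + 48) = (j - 4)*(j - 3)*(j^2 + j - 12) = (j - 4)*(j - 3)*(j + 4)*(j - 3)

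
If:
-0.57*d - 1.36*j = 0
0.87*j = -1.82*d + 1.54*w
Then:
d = 1.05815187187389*w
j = -0.443490122770677*w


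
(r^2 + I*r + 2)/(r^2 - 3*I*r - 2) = (r + 2*I)/(r - 2*I)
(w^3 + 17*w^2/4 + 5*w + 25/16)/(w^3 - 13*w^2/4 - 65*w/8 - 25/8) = (w + 5/2)/(w - 5)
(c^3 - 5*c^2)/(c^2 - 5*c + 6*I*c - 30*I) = c^2/(c + 6*I)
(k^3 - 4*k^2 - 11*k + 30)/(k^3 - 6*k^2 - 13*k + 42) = (k - 5)/(k - 7)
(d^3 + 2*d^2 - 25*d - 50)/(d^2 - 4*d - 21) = (-d^3 - 2*d^2 + 25*d + 50)/(-d^2 + 4*d + 21)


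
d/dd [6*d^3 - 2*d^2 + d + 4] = 18*d^2 - 4*d + 1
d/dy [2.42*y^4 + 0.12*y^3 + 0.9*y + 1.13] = 9.68*y^3 + 0.36*y^2 + 0.9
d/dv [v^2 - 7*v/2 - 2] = 2*v - 7/2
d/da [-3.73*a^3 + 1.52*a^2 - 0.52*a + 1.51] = -11.19*a^2 + 3.04*a - 0.52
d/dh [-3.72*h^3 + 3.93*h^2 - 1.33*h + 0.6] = -11.16*h^2 + 7.86*h - 1.33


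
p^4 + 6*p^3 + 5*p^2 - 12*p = p*(p - 1)*(p + 3)*(p + 4)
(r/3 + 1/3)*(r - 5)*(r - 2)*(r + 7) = r^4/3 + r^3/3 - 13*r^2 + 31*r/3 + 70/3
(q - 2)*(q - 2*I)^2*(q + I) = q^4 - 2*q^3 - 3*I*q^3 + 6*I*q^2 - 4*I*q + 8*I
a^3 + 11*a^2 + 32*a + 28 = (a + 2)^2*(a + 7)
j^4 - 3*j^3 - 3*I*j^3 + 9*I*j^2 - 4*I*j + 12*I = (j - 3)*(j - 2*I)^2*(j + I)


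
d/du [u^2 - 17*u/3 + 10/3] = 2*u - 17/3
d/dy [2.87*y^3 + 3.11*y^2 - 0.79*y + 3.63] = 8.61*y^2 + 6.22*y - 0.79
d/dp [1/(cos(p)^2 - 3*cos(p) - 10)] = (2*cos(p) - 3)*sin(p)/(sin(p)^2 + 3*cos(p) + 9)^2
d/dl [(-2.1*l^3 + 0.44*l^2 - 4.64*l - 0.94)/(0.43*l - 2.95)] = (-1.806*l^3 + 18.7742*l^2 - 2.596*l + 14.0922)/(0.1849*l^2 - 2.537*l + 8.7025)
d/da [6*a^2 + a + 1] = 12*a + 1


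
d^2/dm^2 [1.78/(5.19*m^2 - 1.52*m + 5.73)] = (-95.892516*m^2 + 28.084128*m + 1.78*(10.38*m - 1.52)*(20.76*m - 3.04) - 105.869772)/(5.19*m^2 - 1.52*m + 5.73)^3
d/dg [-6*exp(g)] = -6*exp(g)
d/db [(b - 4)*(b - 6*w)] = 2*b - 6*w - 4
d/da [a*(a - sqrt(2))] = 2*a - sqrt(2)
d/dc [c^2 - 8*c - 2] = 2*c - 8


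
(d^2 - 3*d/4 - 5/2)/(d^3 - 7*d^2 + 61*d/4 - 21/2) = (4*d + 5)/(4*d^2 - 20*d + 21)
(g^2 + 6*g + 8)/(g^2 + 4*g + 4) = (g + 4)/(g + 2)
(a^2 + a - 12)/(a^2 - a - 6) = (a + 4)/(a + 2)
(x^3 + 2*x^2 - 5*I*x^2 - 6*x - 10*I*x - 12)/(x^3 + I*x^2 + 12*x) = (x^2 + 2*x*(1 - I) - 4*I)/(x*(x + 4*I))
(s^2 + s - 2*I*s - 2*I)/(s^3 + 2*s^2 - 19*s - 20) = (s - 2*I)/(s^2 + s - 20)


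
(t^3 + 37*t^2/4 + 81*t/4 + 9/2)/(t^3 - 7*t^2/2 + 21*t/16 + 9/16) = 4*(t^2 + 9*t + 18)/(4*t^2 - 15*t + 9)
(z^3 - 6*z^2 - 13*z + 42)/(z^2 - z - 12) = (z^2 - 9*z + 14)/(z - 4)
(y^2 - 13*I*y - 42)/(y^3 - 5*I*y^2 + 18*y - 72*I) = (y - 7*I)/(y^2 + I*y + 12)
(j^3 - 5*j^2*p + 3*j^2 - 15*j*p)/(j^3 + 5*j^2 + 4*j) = (j^2 - 5*j*p + 3*j - 15*p)/(j^2 + 5*j + 4)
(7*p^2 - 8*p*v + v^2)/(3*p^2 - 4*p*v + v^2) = (7*p - v)/(3*p - v)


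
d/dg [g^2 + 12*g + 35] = 2*g + 12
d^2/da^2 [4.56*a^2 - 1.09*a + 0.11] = 9.12000000000000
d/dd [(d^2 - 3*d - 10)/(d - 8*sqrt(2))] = (-d^2 + 3*d + (d - 8*sqrt(2))*(2*d - 3) + 10)/(d - 8*sqrt(2))^2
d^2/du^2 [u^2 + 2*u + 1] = 2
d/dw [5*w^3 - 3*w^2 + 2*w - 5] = 15*w^2 - 6*w + 2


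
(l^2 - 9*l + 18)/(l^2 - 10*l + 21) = (l - 6)/(l - 7)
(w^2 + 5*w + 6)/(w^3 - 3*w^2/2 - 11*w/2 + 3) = 2*(w + 3)/(2*w^2 - 7*w + 3)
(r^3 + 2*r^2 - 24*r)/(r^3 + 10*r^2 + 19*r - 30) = r*(r - 4)/(r^2 + 4*r - 5)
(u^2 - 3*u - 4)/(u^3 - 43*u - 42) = (u - 4)/(u^2 - u - 42)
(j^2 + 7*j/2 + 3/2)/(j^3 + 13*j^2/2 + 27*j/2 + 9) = (2*j + 1)/(2*j^2 + 7*j + 6)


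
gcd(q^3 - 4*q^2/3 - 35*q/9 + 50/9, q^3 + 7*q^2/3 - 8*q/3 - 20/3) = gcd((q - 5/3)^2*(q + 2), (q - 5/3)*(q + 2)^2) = q^2 + q/3 - 10/3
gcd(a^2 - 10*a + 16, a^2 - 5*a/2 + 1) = a - 2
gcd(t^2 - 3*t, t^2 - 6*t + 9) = t - 3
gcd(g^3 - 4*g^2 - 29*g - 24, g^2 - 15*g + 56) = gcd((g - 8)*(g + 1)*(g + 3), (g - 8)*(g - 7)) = g - 8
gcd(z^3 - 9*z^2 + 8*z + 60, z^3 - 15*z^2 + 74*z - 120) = z^2 - 11*z + 30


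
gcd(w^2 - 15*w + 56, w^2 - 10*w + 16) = w - 8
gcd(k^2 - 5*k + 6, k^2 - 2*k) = k - 2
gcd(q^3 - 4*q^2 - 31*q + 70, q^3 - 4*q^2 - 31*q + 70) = q^3 - 4*q^2 - 31*q + 70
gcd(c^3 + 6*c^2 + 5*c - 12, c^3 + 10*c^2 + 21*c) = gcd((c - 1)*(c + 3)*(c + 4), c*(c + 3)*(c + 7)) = c + 3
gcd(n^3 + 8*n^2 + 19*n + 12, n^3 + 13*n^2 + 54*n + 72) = n^2 + 7*n + 12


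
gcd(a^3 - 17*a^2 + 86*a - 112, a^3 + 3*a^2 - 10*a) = a - 2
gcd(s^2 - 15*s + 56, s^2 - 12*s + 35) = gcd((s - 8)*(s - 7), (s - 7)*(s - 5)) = s - 7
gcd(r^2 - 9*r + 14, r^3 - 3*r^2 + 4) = r - 2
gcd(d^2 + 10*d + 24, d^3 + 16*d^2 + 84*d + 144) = d^2 + 10*d + 24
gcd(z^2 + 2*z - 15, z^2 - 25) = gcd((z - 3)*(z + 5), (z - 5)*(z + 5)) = z + 5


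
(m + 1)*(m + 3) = m^2 + 4*m + 3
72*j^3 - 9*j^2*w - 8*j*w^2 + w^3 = (-8*j + w)*(-3*j + w)*(3*j + w)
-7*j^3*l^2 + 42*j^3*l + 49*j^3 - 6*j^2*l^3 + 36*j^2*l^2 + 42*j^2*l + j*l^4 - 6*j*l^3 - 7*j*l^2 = (-7*j + l)*(j + l)*(l - 7)*(j*l + j)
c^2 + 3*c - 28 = (c - 4)*(c + 7)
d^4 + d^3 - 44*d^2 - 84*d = d*(d - 7)*(d + 2)*(d + 6)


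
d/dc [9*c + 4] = 9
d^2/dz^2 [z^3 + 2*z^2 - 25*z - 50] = 6*z + 4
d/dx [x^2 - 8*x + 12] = 2*x - 8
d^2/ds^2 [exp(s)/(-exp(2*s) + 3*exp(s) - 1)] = (-2*(2*exp(s) - 3)^2*exp(2*s) + (8*exp(s) - 9)*(exp(2*s) - 3*exp(s) + 1)*exp(s) - (exp(2*s) - 3*exp(s) + 1)^2)*exp(s)/(exp(2*s) - 3*exp(s) + 1)^3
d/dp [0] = 0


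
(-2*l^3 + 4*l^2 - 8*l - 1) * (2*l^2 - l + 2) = -4*l^5 + 10*l^4 - 24*l^3 + 14*l^2 - 15*l - 2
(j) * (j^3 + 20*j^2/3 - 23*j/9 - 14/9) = j^4 + 20*j^3/3 - 23*j^2/9 - 14*j/9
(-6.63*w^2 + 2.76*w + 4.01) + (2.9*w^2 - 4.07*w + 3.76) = -3.73*w^2 - 1.31*w + 7.77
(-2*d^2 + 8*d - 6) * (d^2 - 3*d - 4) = -2*d^4 + 14*d^3 - 22*d^2 - 14*d + 24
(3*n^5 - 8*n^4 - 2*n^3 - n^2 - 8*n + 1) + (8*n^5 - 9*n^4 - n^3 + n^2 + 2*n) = 11*n^5 - 17*n^4 - 3*n^3 - 6*n + 1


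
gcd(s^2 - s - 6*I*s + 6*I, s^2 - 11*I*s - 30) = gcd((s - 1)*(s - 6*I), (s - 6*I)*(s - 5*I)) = s - 6*I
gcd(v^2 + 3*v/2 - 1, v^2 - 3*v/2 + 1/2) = v - 1/2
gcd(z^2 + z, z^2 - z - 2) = z + 1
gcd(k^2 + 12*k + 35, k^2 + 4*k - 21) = k + 7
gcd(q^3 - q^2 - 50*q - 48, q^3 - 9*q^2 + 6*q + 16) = q^2 - 7*q - 8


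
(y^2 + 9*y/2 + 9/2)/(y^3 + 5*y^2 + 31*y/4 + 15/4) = 2*(y + 3)/(2*y^2 + 7*y + 5)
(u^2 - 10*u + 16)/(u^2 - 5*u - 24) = (u - 2)/(u + 3)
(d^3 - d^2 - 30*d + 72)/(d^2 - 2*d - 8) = (d^2 + 3*d - 18)/(d + 2)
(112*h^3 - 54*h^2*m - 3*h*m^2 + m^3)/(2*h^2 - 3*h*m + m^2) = (56*h^2 + h*m - m^2)/(h - m)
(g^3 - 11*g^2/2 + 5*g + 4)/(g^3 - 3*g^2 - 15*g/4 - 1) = 2*(g - 2)/(2*g + 1)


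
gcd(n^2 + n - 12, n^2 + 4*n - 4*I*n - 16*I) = n + 4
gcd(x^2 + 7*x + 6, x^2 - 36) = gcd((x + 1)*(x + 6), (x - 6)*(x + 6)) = x + 6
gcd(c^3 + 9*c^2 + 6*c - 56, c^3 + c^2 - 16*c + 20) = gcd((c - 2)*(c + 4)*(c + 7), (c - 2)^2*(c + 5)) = c - 2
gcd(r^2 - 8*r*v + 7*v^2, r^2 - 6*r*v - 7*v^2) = r - 7*v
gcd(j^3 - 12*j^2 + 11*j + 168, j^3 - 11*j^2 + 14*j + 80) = j - 8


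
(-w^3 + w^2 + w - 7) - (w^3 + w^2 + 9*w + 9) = -2*w^3 - 8*w - 16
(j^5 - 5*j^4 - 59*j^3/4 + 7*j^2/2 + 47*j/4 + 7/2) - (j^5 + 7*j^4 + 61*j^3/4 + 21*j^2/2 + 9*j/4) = -12*j^4 - 30*j^3 - 7*j^2 + 19*j/2 + 7/2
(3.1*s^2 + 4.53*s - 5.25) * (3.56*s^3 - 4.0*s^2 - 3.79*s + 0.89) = 11.036*s^5 + 3.7268*s^4 - 48.559*s^3 + 6.5903*s^2 + 23.9292*s - 4.6725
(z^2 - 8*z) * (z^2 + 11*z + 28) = z^4 + 3*z^3 - 60*z^2 - 224*z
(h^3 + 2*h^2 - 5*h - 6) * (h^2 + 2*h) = h^5 + 4*h^4 - h^3 - 16*h^2 - 12*h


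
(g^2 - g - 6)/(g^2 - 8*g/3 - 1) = 3*(g + 2)/(3*g + 1)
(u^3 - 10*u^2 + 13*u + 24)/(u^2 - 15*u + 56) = (u^2 - 2*u - 3)/(u - 7)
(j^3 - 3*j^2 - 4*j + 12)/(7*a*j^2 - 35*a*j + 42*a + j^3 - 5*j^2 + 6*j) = (j + 2)/(7*a + j)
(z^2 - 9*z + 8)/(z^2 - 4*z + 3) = (z - 8)/(z - 3)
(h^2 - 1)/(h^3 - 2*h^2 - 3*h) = (h - 1)/(h*(h - 3))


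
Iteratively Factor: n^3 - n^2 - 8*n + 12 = (n + 3)*(n^2 - 4*n + 4) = (n - 2)*(n + 3)*(n - 2)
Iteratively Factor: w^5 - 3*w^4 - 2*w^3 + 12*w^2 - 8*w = (w - 1)*(w^4 - 2*w^3 - 4*w^2 + 8*w) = (w - 1)*(w + 2)*(w^3 - 4*w^2 + 4*w) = w*(w - 1)*(w + 2)*(w^2 - 4*w + 4) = w*(w - 2)*(w - 1)*(w + 2)*(w - 2)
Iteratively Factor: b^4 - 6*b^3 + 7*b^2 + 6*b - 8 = (b - 1)*(b^3 - 5*b^2 + 2*b + 8) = (b - 4)*(b - 1)*(b^2 - b - 2) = (b - 4)*(b - 2)*(b - 1)*(b + 1)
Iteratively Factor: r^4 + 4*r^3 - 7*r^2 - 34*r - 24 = (r + 4)*(r^3 - 7*r - 6) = (r + 1)*(r + 4)*(r^2 - r - 6) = (r - 3)*(r + 1)*(r + 4)*(r + 2)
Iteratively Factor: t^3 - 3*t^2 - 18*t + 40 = (t - 5)*(t^2 + 2*t - 8) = (t - 5)*(t - 2)*(t + 4)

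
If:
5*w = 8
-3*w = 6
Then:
No Solution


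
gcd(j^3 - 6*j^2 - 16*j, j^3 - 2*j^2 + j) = j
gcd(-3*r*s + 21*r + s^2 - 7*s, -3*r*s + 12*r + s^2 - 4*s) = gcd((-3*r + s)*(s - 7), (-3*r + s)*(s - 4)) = 3*r - s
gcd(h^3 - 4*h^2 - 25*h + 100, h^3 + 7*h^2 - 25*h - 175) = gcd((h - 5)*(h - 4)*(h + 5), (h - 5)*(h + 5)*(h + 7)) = h^2 - 25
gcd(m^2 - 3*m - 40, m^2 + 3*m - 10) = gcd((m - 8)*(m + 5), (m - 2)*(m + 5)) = m + 5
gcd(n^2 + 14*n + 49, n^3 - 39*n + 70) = n + 7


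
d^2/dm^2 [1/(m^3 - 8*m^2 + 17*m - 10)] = 2*((8 - 3*m)*(m^3 - 8*m^2 + 17*m - 10) + (3*m^2 - 16*m + 17)^2)/(m^3 - 8*m^2 + 17*m - 10)^3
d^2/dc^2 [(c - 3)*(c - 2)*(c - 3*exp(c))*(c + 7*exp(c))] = 4*c^3*exp(c) - 84*c^2*exp(2*c) + 4*c^2*exp(c) + 12*c^2 + 252*c*exp(2*c) - 32*c*exp(c) - 30*c - 126*exp(2*c) + 8*exp(c) + 12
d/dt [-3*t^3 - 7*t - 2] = -9*t^2 - 7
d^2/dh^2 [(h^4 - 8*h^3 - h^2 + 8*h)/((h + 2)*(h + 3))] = 2*(h^6 + 15*h^5 + 93*h^4 + 101*h^3 - 486*h^2 - 1008*h - 276)/(h^6 + 15*h^5 + 93*h^4 + 305*h^3 + 558*h^2 + 540*h + 216)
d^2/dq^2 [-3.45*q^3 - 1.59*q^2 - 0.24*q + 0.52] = -20.7*q - 3.18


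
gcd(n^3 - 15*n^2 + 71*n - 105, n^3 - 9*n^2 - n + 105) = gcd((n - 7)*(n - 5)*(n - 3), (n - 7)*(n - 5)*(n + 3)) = n^2 - 12*n + 35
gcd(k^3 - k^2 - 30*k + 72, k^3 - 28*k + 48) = k^2 + 2*k - 24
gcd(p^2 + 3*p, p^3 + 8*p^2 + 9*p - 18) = p + 3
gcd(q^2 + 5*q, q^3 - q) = q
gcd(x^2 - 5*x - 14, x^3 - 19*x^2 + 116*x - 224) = x - 7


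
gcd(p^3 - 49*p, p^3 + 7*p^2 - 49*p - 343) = p^2 - 49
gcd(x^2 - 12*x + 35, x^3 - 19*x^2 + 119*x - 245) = x^2 - 12*x + 35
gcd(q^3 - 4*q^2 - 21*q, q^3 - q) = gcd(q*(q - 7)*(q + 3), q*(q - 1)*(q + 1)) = q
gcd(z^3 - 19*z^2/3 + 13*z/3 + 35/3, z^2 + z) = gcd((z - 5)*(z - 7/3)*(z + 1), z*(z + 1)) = z + 1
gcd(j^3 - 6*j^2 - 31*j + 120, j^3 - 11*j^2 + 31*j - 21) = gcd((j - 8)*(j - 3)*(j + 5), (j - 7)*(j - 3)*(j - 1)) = j - 3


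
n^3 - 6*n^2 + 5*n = n*(n - 5)*(n - 1)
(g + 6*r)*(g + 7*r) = g^2 + 13*g*r + 42*r^2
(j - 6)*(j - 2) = j^2 - 8*j + 12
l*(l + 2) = l^2 + 2*l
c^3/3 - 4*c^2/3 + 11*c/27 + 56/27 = (c/3 + 1/3)*(c - 8/3)*(c - 7/3)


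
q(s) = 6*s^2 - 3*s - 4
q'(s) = 12*s - 3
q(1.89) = 11.76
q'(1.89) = 19.68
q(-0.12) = -3.55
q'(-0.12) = -4.44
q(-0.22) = -3.05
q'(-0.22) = -5.64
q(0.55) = -3.84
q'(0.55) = 3.60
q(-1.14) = 7.22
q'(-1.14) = -16.68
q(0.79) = -2.63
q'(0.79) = 6.48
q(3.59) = 62.56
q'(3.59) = 40.08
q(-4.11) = 109.68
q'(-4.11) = -52.32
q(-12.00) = 896.00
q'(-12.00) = -147.00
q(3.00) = 41.00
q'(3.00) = 33.00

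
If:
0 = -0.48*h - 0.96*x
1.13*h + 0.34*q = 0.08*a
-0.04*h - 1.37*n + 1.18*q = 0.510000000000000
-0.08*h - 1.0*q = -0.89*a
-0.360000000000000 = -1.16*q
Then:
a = 0.34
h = -0.07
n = -0.10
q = 0.31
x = 0.03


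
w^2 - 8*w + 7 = (w - 7)*(w - 1)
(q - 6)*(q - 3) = q^2 - 9*q + 18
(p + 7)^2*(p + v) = p^3 + p^2*v + 14*p^2 + 14*p*v + 49*p + 49*v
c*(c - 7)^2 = c^3 - 14*c^2 + 49*c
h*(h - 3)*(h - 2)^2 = h^4 - 7*h^3 + 16*h^2 - 12*h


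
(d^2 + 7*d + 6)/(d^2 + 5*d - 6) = (d + 1)/(d - 1)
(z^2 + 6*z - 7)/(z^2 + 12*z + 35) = (z - 1)/(z + 5)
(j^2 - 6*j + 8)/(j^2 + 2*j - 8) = (j - 4)/(j + 4)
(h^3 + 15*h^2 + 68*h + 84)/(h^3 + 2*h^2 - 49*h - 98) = (h + 6)/(h - 7)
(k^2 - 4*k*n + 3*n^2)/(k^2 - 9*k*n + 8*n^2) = (k - 3*n)/(k - 8*n)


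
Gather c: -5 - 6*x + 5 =-6*x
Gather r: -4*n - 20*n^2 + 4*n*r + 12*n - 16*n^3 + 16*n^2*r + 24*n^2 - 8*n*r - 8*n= -16*n^3 + 4*n^2 + r*(16*n^2 - 4*n)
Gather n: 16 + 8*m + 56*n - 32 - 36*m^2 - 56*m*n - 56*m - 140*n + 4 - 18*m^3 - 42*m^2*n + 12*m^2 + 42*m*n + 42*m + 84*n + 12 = -18*m^3 - 24*m^2 - 6*m + n*(-42*m^2 - 14*m)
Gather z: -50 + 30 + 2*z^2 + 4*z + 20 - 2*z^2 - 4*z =0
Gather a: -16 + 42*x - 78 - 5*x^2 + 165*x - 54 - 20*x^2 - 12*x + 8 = -25*x^2 + 195*x - 140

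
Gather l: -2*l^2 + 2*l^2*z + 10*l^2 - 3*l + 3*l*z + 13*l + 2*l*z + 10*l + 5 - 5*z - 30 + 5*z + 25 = l^2*(2*z + 8) + l*(5*z + 20)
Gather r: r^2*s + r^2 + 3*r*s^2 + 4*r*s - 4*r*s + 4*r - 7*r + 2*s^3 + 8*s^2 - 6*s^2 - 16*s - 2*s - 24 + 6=r^2*(s + 1) + r*(3*s^2 - 3) + 2*s^3 + 2*s^2 - 18*s - 18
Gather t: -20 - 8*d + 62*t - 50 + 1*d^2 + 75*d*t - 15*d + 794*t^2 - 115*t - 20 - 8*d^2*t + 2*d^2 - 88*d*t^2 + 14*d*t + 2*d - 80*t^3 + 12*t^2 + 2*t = 3*d^2 - 21*d - 80*t^3 + t^2*(806 - 88*d) + t*(-8*d^2 + 89*d - 51) - 90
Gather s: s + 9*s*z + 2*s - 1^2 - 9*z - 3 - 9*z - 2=s*(9*z + 3) - 18*z - 6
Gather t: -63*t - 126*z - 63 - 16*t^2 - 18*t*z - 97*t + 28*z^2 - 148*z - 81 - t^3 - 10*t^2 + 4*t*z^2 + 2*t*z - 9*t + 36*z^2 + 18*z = -t^3 - 26*t^2 + t*(4*z^2 - 16*z - 169) + 64*z^2 - 256*z - 144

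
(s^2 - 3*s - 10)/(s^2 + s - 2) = (s - 5)/(s - 1)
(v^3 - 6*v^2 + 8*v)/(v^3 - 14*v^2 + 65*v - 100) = v*(v - 2)/(v^2 - 10*v + 25)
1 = 1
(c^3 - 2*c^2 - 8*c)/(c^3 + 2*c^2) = (c - 4)/c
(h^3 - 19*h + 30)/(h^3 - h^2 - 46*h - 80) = (h^2 - 5*h + 6)/(h^2 - 6*h - 16)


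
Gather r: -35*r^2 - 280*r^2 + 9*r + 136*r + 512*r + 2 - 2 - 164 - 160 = -315*r^2 + 657*r - 324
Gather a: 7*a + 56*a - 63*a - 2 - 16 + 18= 0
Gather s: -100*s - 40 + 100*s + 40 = 0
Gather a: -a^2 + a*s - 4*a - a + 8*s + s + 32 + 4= -a^2 + a*(s - 5) + 9*s + 36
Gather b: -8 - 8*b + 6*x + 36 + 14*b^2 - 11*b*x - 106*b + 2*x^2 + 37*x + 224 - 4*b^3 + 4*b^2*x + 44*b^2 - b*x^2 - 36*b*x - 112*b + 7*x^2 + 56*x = -4*b^3 + b^2*(4*x + 58) + b*(-x^2 - 47*x - 226) + 9*x^2 + 99*x + 252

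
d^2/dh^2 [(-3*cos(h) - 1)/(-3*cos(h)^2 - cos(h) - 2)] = 2*(-243*(1 - cos(2*h))^2*cos(h) - 27*(1 - cos(2*h))^2 + 113*cos(h) + 58*cos(2*h) - 63*cos(3*h) + 54*cos(5*h) + 78)/(2*cos(h) + 3*cos(2*h) + 7)^3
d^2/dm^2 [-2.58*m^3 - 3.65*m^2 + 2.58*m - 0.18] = -15.48*m - 7.3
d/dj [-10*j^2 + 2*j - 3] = 2 - 20*j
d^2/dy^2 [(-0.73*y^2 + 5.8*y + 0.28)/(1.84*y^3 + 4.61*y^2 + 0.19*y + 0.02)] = (-4.942976*y^6 + 117.81888*y^5 + 308.094384*y^4 + 282.125062*y^3 + 34.133412*y^2 - 1.798872*y - 0.07608)/(6.229504*y^9 + 46.822848*y^8 + 119.241384*y^7 + 107.845253*y^6 + 13.330857*y^5 + 1.816341*y^4 + 0.114175*y^3 + 0.007698*y^2 + 0.000228*y + 8.0e-6)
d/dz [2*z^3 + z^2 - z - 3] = 6*z^2 + 2*z - 1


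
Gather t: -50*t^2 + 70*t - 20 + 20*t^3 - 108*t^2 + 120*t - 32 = 20*t^3 - 158*t^2 + 190*t - 52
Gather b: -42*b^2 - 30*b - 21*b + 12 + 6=-42*b^2 - 51*b + 18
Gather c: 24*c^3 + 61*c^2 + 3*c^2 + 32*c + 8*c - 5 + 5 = 24*c^3 + 64*c^2 + 40*c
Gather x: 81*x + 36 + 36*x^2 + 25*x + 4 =36*x^2 + 106*x + 40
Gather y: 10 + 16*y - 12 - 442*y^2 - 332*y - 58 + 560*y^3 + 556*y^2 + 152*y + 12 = 560*y^3 + 114*y^2 - 164*y - 48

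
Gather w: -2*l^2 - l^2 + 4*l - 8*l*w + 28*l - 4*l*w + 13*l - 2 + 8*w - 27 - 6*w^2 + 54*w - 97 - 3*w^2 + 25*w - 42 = -3*l^2 + 45*l - 9*w^2 + w*(87 - 12*l) - 168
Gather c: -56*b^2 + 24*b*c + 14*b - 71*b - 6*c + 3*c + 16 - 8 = -56*b^2 - 57*b + c*(24*b - 3) + 8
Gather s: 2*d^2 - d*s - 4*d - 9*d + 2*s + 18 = 2*d^2 - 13*d + s*(2 - d) + 18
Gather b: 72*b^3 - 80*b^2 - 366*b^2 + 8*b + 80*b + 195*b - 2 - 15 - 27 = 72*b^3 - 446*b^2 + 283*b - 44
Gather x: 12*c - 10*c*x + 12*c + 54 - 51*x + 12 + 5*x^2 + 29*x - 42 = 24*c + 5*x^2 + x*(-10*c - 22) + 24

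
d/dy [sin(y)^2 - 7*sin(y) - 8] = (2*sin(y) - 7)*cos(y)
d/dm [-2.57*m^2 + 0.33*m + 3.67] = 0.33 - 5.14*m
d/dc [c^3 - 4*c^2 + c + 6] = 3*c^2 - 8*c + 1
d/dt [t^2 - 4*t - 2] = 2*t - 4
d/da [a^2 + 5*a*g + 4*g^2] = 2*a + 5*g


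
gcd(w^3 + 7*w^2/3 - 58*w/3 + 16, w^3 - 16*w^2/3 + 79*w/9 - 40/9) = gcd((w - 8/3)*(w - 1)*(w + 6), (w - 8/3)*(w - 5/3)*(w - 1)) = w^2 - 11*w/3 + 8/3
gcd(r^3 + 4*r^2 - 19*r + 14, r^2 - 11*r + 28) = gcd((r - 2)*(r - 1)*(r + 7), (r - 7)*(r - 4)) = 1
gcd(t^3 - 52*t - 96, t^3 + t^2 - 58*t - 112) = t^2 - 6*t - 16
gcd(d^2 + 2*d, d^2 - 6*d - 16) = d + 2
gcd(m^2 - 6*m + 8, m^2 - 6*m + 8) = m^2 - 6*m + 8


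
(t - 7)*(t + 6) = t^2 - t - 42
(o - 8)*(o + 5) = o^2 - 3*o - 40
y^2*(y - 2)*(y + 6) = y^4 + 4*y^3 - 12*y^2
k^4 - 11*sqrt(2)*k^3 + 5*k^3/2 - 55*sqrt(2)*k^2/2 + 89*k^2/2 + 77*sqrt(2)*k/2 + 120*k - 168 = (k - 1)*(k + 7/2)*(k - 8*sqrt(2))*(k - 3*sqrt(2))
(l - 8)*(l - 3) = l^2 - 11*l + 24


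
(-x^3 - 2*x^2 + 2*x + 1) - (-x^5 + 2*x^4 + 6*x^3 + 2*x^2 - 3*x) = x^5 - 2*x^4 - 7*x^3 - 4*x^2 + 5*x + 1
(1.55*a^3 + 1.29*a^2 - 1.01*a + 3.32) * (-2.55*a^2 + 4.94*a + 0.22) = -3.9525*a^5 + 4.3675*a^4 + 9.2891*a^3 - 13.1716*a^2 + 16.1786*a + 0.7304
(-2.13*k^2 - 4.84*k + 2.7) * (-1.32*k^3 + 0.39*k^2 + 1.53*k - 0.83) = 2.8116*k^5 + 5.5581*k^4 - 8.7105*k^3 - 4.5843*k^2 + 8.1482*k - 2.241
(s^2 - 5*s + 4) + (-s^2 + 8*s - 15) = 3*s - 11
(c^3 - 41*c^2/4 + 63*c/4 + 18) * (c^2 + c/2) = c^5 - 39*c^4/4 + 85*c^3/8 + 207*c^2/8 + 9*c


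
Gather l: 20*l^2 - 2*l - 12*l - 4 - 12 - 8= 20*l^2 - 14*l - 24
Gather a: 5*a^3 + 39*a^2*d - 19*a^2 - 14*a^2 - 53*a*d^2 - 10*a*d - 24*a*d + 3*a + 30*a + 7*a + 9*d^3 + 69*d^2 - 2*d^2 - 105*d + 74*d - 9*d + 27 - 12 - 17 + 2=5*a^3 + a^2*(39*d - 33) + a*(-53*d^2 - 34*d + 40) + 9*d^3 + 67*d^2 - 40*d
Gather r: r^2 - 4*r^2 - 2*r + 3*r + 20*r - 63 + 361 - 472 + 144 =-3*r^2 + 21*r - 30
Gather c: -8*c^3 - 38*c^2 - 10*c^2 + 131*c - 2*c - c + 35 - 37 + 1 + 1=-8*c^3 - 48*c^2 + 128*c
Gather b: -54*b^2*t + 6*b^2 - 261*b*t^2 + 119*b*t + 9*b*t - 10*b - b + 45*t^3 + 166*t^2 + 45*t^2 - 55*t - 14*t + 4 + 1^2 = b^2*(6 - 54*t) + b*(-261*t^2 + 128*t - 11) + 45*t^3 + 211*t^2 - 69*t + 5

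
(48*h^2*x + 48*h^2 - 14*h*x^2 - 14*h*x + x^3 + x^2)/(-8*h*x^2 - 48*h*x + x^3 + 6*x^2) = (-6*h*x - 6*h + x^2 + x)/(x*(x + 6))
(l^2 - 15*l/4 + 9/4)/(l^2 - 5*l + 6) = (l - 3/4)/(l - 2)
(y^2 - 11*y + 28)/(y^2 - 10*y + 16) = (y^2 - 11*y + 28)/(y^2 - 10*y + 16)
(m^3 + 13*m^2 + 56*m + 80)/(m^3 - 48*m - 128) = (m + 5)/(m - 8)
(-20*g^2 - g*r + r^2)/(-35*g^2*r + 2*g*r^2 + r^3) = (4*g + r)/(r*(7*g + r))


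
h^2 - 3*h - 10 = (h - 5)*(h + 2)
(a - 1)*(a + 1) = a^2 - 1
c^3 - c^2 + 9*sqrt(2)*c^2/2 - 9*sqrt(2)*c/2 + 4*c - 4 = (c - 1)*(c + sqrt(2)/2)*(c + 4*sqrt(2))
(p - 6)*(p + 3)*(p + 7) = p^3 + 4*p^2 - 39*p - 126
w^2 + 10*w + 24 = (w + 4)*(w + 6)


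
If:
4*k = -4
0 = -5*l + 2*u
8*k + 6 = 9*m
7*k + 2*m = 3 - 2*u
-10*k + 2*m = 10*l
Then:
No Solution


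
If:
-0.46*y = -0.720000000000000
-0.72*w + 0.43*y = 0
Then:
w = 0.93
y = 1.57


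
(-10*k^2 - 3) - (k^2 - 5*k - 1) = -11*k^2 + 5*k - 2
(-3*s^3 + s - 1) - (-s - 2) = -3*s^3 + 2*s + 1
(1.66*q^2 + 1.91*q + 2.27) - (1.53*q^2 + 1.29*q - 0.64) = 0.13*q^2 + 0.62*q + 2.91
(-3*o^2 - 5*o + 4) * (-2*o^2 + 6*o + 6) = 6*o^4 - 8*o^3 - 56*o^2 - 6*o + 24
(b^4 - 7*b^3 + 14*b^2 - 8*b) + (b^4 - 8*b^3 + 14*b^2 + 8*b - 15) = 2*b^4 - 15*b^3 + 28*b^2 - 15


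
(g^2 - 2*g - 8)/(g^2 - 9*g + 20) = (g + 2)/(g - 5)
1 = 1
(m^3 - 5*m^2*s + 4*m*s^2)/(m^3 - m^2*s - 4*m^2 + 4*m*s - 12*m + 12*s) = m*(m - 4*s)/(m^2 - 4*m - 12)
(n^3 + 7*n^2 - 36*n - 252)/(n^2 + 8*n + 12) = (n^2 + n - 42)/(n + 2)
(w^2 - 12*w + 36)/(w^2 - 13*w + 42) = (w - 6)/(w - 7)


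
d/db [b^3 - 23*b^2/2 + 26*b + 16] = 3*b^2 - 23*b + 26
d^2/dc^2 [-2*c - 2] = 0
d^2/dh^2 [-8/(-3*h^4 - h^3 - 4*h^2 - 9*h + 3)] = 16*(-(18*h^2 + 3*h + 4)*(3*h^4 + h^3 + 4*h^2 + 9*h - 3) + (12*h^3 + 3*h^2 + 8*h + 9)^2)/(3*h^4 + h^3 + 4*h^2 + 9*h - 3)^3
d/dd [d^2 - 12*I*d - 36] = 2*d - 12*I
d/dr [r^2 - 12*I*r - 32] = 2*r - 12*I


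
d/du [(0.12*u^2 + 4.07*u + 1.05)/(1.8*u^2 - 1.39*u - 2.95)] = (-7.4928*u^2 - 4.488*u - 10.547)/(3.24*u^4 - 5.004*u^3 - 8.6879*u^2 + 8.201*u + 8.7025)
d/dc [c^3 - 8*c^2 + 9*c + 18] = 3*c^2 - 16*c + 9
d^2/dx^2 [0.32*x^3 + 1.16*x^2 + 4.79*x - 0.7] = 1.92*x + 2.32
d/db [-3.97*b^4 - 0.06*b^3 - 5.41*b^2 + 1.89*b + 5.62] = -15.88*b^3 - 0.18*b^2 - 10.82*b + 1.89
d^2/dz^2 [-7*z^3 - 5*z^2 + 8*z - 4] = -42*z - 10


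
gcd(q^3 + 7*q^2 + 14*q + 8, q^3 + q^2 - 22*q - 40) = q^2 + 6*q + 8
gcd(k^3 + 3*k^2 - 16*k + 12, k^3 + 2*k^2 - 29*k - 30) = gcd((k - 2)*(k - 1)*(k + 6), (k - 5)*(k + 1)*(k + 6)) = k + 6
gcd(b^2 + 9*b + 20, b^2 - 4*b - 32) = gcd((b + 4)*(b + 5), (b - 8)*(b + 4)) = b + 4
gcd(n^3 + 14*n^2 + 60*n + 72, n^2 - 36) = n + 6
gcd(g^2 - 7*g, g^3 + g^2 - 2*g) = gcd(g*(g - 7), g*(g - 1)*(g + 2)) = g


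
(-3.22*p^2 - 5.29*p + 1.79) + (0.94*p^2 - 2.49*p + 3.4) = -2.28*p^2 - 7.78*p + 5.19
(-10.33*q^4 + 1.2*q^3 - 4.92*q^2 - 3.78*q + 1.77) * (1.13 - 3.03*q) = 31.2999*q^5 - 15.3089*q^4 + 16.2636*q^3 + 5.8938*q^2 - 9.6345*q + 2.0001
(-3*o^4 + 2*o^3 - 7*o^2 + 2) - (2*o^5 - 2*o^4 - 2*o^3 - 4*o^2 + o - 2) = -2*o^5 - o^4 + 4*o^3 - 3*o^2 - o + 4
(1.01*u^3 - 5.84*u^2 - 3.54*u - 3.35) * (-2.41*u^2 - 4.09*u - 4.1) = -2.4341*u^5 + 9.9435*u^4 + 28.276*u^3 + 46.4961*u^2 + 28.2155*u + 13.735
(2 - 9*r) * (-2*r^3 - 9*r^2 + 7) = 18*r^4 + 77*r^3 - 18*r^2 - 63*r + 14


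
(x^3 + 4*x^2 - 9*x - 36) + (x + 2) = x^3 + 4*x^2 - 8*x - 34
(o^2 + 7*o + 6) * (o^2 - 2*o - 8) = o^4 + 5*o^3 - 16*o^2 - 68*o - 48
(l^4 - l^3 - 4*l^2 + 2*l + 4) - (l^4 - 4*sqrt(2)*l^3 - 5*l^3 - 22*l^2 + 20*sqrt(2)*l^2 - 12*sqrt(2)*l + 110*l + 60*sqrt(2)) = 4*l^3 + 4*sqrt(2)*l^3 - 20*sqrt(2)*l^2 + 18*l^2 - 108*l + 12*sqrt(2)*l - 60*sqrt(2) + 4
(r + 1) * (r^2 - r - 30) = r^3 - 31*r - 30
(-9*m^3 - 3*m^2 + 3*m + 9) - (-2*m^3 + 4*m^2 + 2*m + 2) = -7*m^3 - 7*m^2 + m + 7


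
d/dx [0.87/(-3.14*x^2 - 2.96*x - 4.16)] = (5.4636*x + 2.5752)/(3.14*x^2 + 2.96*x + 4.16)^2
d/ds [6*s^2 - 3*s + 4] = 12*s - 3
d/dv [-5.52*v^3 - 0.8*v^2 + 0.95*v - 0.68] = -16.56*v^2 - 1.6*v + 0.95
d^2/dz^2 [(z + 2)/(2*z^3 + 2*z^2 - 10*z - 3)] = 4*(2*(z + 2)*(3*z^2 + 2*z - 5)^2 + (-3*z^2 - 2*z - (z + 2)*(3*z + 1) + 5)*(2*z^3 + 2*z^2 - 10*z - 3))/(2*z^3 + 2*z^2 - 10*z - 3)^3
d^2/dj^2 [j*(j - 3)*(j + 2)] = 6*j - 2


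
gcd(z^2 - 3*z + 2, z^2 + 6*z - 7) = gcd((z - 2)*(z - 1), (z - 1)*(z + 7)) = z - 1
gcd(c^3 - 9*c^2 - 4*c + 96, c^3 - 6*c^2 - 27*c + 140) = c - 4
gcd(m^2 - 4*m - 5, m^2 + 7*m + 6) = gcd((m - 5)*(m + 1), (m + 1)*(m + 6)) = m + 1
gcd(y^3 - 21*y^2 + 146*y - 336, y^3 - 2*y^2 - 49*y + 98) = y - 7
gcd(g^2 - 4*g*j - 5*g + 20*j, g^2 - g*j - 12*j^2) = g - 4*j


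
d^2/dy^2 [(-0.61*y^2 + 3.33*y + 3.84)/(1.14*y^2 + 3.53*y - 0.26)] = (13.56486*y^3 + 28.85796*y^2 + 98.63964*y + 104.00614)/(1.481544*y^6 + 13.762764*y^5 + 41.60259*y^4 + 37.709225*y^3 - 9.48831*y^2 + 0.715884*y - 0.017576)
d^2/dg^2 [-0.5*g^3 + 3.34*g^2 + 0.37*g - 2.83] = 6.68 - 3.0*g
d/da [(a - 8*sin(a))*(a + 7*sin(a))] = -a*cos(a) + 2*a - sin(a) - 56*sin(2*a)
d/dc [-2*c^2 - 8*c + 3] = -4*c - 8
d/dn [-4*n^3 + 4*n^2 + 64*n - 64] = -12*n^2 + 8*n + 64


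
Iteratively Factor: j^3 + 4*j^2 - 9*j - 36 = (j + 3)*(j^2 + j - 12) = (j - 3)*(j + 3)*(j + 4)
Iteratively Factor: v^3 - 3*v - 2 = (v - 2)*(v^2 + 2*v + 1) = (v - 2)*(v + 1)*(v + 1)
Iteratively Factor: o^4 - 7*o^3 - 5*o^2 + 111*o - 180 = (o - 5)*(o^3 - 2*o^2 - 15*o + 36) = (o - 5)*(o - 3)*(o^2 + o - 12) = (o - 5)*(o - 3)*(o + 4)*(o - 3)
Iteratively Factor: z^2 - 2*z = (z)*(z - 2)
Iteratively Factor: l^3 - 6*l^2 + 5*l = (l)*(l^2 - 6*l + 5) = l*(l - 1)*(l - 5)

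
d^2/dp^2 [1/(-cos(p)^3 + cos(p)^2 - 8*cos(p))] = ((-35*cos(p) + 8*cos(2*p) - 9*cos(3*p))*(cos(p)^2 - cos(p) + 8)*cos(p)/4 - 2*(3*cos(p)^2 - 2*cos(p) + 8)^2*sin(p)^2)/((cos(p)^2 - cos(p) + 8)^3*cos(p)^3)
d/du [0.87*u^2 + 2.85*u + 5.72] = 1.74*u + 2.85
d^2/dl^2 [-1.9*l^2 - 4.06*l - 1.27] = -3.80000000000000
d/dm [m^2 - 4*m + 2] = 2*m - 4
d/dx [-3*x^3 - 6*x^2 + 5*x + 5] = -9*x^2 - 12*x + 5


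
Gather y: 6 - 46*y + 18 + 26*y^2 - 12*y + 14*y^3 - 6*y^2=14*y^3 + 20*y^2 - 58*y + 24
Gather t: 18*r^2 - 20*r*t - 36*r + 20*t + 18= 18*r^2 - 36*r + t*(20 - 20*r) + 18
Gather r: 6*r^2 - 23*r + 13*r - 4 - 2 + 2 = 6*r^2 - 10*r - 4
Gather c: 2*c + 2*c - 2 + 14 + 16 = 4*c + 28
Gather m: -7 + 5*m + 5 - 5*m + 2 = 0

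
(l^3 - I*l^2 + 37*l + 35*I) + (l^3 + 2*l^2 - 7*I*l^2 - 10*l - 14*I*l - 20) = 2*l^3 + 2*l^2 - 8*I*l^2 + 27*l - 14*I*l - 20 + 35*I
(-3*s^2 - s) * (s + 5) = -3*s^3 - 16*s^2 - 5*s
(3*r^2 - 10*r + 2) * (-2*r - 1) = -6*r^3 + 17*r^2 + 6*r - 2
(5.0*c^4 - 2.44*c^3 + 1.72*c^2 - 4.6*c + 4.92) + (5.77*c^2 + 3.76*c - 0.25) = 5.0*c^4 - 2.44*c^3 + 7.49*c^2 - 0.84*c + 4.67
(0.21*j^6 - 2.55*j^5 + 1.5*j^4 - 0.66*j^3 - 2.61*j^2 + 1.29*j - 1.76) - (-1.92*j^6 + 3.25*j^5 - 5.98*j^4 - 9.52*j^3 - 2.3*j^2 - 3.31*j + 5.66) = 2.13*j^6 - 5.8*j^5 + 7.48*j^4 + 8.86*j^3 - 0.31*j^2 + 4.6*j - 7.42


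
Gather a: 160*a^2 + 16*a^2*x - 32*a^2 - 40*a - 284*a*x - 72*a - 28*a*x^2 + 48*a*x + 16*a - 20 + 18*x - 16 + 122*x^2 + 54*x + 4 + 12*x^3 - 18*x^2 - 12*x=a^2*(16*x + 128) + a*(-28*x^2 - 236*x - 96) + 12*x^3 + 104*x^2 + 60*x - 32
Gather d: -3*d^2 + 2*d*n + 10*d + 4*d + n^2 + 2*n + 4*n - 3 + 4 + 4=-3*d^2 + d*(2*n + 14) + n^2 + 6*n + 5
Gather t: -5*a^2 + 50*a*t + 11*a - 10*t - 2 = -5*a^2 + 11*a + t*(50*a - 10) - 2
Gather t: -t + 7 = 7 - t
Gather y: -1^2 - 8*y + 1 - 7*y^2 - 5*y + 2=-7*y^2 - 13*y + 2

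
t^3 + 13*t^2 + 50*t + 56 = (t + 2)*(t + 4)*(t + 7)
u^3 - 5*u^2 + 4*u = u*(u - 4)*(u - 1)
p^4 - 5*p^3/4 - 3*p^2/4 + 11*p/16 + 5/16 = (p - 5/4)*(p - 1)*(p + 1/2)^2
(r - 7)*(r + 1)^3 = r^4 - 4*r^3 - 18*r^2 - 20*r - 7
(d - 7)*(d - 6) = d^2 - 13*d + 42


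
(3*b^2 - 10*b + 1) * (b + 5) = 3*b^3 + 5*b^2 - 49*b + 5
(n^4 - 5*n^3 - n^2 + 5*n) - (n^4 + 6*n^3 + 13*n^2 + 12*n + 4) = -11*n^3 - 14*n^2 - 7*n - 4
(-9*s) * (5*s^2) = -45*s^3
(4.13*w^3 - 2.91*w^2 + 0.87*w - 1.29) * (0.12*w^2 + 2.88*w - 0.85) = 0.4956*w^5 + 11.5452*w^4 - 11.7869*w^3 + 4.8243*w^2 - 4.4547*w + 1.0965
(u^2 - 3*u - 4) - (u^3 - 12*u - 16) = -u^3 + u^2 + 9*u + 12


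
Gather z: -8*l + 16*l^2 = 16*l^2 - 8*l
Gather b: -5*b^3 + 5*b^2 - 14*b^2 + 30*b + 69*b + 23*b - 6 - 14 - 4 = -5*b^3 - 9*b^2 + 122*b - 24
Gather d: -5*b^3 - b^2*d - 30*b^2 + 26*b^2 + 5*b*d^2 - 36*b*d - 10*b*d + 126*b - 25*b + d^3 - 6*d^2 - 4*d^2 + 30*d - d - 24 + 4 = -5*b^3 - 4*b^2 + 101*b + d^3 + d^2*(5*b - 10) + d*(-b^2 - 46*b + 29) - 20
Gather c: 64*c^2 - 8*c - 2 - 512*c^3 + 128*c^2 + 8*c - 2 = -512*c^3 + 192*c^2 - 4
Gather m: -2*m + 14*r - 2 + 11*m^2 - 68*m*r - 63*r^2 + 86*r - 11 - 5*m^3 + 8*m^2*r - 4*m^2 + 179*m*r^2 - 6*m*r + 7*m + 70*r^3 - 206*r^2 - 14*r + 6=-5*m^3 + m^2*(8*r + 7) + m*(179*r^2 - 74*r + 5) + 70*r^3 - 269*r^2 + 86*r - 7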